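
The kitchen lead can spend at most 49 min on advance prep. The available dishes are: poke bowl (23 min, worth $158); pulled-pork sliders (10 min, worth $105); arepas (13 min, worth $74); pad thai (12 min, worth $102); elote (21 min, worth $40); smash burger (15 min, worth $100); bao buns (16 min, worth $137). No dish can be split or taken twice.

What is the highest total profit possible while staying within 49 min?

400

By profit per min: pulled-pork sliders 10.50, bao buns 8.56, pad thai 8.50, poke bowl 6.87 lead.
Taking the top-ratio dishes first gives pulled-pork sliders + pad thai + bao buns for 344 (38 min).
Dropping pad thai frees 12 min; slotting in poke bowl (23 min) lifts the total to 400 at 49 min.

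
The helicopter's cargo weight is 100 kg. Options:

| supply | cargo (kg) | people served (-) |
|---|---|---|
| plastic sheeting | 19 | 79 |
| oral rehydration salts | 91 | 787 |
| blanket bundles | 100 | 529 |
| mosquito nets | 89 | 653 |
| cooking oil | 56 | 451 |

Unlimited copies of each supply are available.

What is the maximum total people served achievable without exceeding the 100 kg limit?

787

Density check — oral rehydration salts 8.65, cooking oil 8.05, mosquito nets 7.34 are the best per kg.
Taking oral rehydration salts: 91 kg used, 787 in people served.
Nothing else within 100 kg beats 787.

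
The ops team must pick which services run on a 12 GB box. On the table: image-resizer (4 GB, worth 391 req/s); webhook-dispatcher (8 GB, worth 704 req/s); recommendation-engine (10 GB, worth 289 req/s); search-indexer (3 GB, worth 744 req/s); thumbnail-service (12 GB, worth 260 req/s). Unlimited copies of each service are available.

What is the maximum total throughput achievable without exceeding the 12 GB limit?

2976

Taking 4×search-indexer: 12 GB used, 2976 in throughput.
Nothing else within 12 GB beats 2976.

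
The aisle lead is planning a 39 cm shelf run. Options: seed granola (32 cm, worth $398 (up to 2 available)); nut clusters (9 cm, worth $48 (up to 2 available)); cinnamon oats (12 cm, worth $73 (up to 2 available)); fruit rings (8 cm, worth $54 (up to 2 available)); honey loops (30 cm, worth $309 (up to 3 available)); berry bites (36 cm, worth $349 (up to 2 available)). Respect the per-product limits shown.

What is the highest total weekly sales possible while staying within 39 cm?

Seed granola uses 32 of the 39 cm and totals 398.

398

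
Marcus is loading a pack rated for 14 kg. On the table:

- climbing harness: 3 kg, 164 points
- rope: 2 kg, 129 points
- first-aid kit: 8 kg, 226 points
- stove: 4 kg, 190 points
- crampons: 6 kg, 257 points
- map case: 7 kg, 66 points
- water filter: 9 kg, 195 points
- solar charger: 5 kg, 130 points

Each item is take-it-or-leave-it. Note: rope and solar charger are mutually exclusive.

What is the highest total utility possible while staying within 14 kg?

Best packing: climbing harness + stove + crampons — 13 kg, 611 total.

611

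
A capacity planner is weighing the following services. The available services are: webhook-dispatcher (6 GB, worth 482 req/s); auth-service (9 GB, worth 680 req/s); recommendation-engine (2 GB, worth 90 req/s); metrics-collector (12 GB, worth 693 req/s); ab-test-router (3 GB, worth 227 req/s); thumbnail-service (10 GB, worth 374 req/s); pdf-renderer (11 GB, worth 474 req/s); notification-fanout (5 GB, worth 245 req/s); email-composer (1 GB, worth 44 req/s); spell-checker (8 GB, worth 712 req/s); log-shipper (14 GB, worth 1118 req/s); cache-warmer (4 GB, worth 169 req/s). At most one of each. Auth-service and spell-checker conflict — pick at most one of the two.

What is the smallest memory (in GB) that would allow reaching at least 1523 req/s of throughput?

20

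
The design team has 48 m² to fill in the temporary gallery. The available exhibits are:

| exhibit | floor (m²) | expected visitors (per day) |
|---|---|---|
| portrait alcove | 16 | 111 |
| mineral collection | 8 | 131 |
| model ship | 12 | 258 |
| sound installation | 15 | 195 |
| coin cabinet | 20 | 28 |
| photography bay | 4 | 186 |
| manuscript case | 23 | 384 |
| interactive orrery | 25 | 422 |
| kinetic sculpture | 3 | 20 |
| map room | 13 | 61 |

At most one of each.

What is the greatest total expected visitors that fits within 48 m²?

959

Density check — photography bay 46.50, model ship 21.50, interactive orrery 16.88, manuscript case 16.70 are the best per m².
Taking the top-ratio exhibits first gives model ship + photography bay + interactive orrery + kinetic sculpture for 886 (44 m²).
The 28 m² tied up in interactive orrery and kinetic sculpture is better spent on mineral collection + manuscript case — total rises to 959 (47 m²).
The spare 1 m² is too small for any remaining exhibit, and no exchange beats 959.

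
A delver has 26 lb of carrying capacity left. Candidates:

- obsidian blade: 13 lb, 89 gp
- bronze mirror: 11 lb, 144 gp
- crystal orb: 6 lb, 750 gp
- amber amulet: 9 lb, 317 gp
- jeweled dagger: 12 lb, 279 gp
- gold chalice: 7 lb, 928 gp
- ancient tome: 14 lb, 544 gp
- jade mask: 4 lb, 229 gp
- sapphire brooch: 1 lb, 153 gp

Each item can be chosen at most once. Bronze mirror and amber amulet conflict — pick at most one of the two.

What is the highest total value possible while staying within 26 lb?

By value per lb: sapphire brooch 153.00, gold chalice 132.57, crystal orb 125.00 lead.
A density-first pass picks crystal orb + gold chalice + jade mask + sapphire brooch — 2060 at 18 lb.
Dropping sapphire brooch frees 1 lb; slotting in amber amulet (9 lb) lifts the total to 2224 at 26 lb.

2224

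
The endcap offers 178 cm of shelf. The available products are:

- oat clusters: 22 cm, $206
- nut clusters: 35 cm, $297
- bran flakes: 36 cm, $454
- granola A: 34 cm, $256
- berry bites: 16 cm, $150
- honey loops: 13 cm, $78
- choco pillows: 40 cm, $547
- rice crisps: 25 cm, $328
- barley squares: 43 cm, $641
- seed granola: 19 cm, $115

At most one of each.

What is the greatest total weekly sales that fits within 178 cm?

Filling by ratio: bran flakes + berry bites + honey loops + choco pillows + rice crisps + barley squares for 2198, with 5 cm left unused.
Dropping berry bites and honey loops frees 29 cm; slotting in granola A (34 cm) lifts the total to 2226 at 178 cm.
The closest alternative, bran flakes + berry bites + honey loops + choco pillows + rice crisps + barley squares, reaches only 2198.

2226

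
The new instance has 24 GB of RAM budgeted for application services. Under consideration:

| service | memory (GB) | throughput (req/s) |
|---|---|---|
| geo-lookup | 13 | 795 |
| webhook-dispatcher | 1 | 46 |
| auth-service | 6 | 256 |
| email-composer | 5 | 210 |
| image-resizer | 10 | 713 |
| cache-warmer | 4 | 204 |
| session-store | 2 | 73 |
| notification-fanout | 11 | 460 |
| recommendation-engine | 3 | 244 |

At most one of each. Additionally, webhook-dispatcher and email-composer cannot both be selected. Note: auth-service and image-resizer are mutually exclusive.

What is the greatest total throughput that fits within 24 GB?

Ranking by ratio (throughput/GB): recommendation-engine 81.33, image-resizer 71.30, geo-lookup 61.15, cache-warmer 51.00.
Best packing: geo-lookup + webhook-dispatcher + image-resizer — 24 GB, 1554 total.

1554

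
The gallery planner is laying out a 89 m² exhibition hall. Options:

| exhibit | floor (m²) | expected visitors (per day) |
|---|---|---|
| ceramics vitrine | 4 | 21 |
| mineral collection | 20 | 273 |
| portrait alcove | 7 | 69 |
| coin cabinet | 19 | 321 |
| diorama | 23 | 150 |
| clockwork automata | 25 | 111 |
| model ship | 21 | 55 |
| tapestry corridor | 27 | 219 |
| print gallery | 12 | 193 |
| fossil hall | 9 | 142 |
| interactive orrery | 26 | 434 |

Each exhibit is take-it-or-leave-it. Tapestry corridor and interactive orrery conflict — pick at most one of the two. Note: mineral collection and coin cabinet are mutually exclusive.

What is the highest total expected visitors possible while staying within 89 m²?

1240

Ranking by ratio (expected visitors/m²): coin cabinet 16.89, interactive orrery 16.69, print gallery 16.08.
Taking coin cabinet + diorama + print gallery + fossil hall + interactive orrery: 89 m² used, 1240 in expected visitors.
Next best is ceramics vitrine + portrait alcove + coin cabinet + print gallery + fossil hall + interactive orrery at 1180 (77 m²) — short by 60.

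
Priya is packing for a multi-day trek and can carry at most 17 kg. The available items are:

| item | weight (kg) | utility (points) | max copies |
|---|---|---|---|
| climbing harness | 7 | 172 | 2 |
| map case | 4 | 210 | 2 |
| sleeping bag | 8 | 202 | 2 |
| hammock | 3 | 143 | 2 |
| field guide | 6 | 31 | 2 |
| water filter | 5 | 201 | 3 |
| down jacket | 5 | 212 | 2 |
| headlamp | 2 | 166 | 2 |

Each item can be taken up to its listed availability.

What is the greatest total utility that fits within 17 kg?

964

By utility per kg: headlamp 83.00, map case 52.50, hammock 47.67 lead.
The ratio heuristic lands on 2×map case + hammock + 2×headlamp (895) but leaves 2 kg idle.
Replace hammock with down jacket: the trade gains 69 net, giving 964 at 17 kg.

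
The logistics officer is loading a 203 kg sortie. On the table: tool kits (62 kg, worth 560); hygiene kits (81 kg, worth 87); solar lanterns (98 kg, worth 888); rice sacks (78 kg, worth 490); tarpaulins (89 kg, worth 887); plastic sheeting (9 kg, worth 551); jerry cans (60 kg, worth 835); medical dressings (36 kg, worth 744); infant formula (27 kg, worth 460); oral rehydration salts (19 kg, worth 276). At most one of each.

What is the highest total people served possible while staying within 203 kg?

A density-first pass picks plastic sheeting + jerry cans + medical dressings + infant formula + oral rehydration salts — 2866 at 151 kg.
The 19 kg tied up in oral rehydration salts is better spent on tool kits — total rises to 3150 (194 kg).

3150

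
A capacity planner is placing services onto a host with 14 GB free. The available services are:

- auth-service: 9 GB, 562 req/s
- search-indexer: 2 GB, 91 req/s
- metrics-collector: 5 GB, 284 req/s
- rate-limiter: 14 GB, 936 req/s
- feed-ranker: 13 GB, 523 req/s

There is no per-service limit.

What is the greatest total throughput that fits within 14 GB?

Ranking by ratio (throughput/GB): rate-limiter 66.86, auth-service 62.44, metrics-collector 56.80.
Best packing: rate-limiter — 14 GB, 936 total.
Nothing else within 14 GB beats 936.

936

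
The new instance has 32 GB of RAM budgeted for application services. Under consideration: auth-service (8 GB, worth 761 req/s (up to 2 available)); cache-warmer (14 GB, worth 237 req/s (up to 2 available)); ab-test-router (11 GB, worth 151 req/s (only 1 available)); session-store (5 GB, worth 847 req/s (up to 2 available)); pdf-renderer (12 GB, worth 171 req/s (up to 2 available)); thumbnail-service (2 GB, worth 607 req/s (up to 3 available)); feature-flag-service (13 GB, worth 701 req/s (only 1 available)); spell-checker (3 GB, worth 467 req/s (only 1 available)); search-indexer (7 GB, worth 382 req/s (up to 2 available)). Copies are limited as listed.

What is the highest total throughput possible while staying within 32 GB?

5037

Taking the top-ratio services first gives auth-service + 2×session-store + 3×thumbnail-service + spell-checker for 4743 (27 GB).
The 3 GB tied up in spell-checker is better spent on auth-service — total rises to 5037 (32 GB).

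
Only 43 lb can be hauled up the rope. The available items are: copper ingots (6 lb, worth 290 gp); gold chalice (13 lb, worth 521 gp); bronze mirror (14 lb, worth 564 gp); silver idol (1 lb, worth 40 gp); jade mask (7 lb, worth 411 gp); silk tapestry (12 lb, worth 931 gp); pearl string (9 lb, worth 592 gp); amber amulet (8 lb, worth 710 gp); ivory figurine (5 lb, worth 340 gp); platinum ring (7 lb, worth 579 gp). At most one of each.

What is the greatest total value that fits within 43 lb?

Filling by ratio: silver idol + silk tapestry + pearl string + amber amulet + ivory figurine + platinum ring for 3192, with 1 lb left unused.
The 6 lb tied up in silver idol and ivory figurine is better spent on jade mask — total rises to 3223 (43 lb).
Nothing else within 43 lb beats 3223.

3223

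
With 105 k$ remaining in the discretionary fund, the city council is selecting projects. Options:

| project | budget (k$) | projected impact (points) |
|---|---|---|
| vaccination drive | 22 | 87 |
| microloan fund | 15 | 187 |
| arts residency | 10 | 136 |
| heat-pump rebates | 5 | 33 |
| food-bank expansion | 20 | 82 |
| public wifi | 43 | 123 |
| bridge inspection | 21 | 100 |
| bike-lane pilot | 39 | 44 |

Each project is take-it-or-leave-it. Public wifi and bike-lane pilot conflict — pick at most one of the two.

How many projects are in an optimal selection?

6

Optimal total is 625.
For example vaccination drive + microloan fund + arts residency + heat-pump rebates + food-bank expansion + bridge inspection achieves it, using 93 k$.
All optima have 6 projects.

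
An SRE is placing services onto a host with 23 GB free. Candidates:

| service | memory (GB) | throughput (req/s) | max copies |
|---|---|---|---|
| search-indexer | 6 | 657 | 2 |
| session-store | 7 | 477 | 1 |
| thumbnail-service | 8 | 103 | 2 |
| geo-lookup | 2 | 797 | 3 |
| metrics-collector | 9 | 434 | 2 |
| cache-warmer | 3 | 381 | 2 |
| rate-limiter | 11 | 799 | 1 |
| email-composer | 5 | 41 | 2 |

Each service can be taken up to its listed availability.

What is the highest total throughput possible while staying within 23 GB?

4086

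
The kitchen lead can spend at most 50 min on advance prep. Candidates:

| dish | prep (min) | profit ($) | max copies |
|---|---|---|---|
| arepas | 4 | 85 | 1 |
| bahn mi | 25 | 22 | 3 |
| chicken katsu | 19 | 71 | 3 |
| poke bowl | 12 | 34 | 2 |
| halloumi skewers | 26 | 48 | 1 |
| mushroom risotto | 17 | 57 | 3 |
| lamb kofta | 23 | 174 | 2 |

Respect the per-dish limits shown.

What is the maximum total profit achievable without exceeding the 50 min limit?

Arepas + 2×lamb kofta uses 50 of the 50 min and totals 433.
Every other selection either busts 50 min or exceeds an availability limit or fails to beat 433.

433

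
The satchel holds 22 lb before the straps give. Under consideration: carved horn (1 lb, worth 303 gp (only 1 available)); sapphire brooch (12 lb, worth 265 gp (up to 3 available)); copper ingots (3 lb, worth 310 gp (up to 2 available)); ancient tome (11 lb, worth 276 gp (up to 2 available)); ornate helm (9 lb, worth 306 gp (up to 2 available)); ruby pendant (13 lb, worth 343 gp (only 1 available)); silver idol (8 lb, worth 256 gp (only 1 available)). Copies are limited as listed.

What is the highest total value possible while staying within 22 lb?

1266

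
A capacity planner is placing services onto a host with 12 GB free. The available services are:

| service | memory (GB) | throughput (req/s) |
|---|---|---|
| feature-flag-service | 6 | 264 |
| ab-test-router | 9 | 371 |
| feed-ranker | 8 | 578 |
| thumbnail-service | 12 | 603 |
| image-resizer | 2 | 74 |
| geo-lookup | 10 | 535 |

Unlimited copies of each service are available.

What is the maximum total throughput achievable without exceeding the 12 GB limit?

726

Ranking by ratio (throughput/GB): feed-ranker 72.25, geo-lookup 53.50, thumbnail-service 50.25, feature-flag-service 44.00.
Best packing: feed-ranker + 2×image-resizer — 12 GB, 726 total.
No other feasible combination exceeds 726.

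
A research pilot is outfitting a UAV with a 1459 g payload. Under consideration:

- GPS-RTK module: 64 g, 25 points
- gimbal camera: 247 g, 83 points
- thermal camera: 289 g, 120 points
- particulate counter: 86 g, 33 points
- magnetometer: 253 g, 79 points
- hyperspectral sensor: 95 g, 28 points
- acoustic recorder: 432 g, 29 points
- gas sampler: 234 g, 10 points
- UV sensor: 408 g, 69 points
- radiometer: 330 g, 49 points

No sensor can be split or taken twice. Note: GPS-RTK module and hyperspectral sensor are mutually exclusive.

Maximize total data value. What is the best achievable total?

Ranking by ratio (data value/g): thermal camera 0.42, GPS-RTK module 0.39, particulate counter 0.38, gimbal camera 0.34.
Taking gimbal camera + thermal camera + particulate counter + magnetometer + hyperspectral sensor + UV sensor: 1378 g used, 412 in data value.
That's the maximum — no feasible swap from here does better than 412.

412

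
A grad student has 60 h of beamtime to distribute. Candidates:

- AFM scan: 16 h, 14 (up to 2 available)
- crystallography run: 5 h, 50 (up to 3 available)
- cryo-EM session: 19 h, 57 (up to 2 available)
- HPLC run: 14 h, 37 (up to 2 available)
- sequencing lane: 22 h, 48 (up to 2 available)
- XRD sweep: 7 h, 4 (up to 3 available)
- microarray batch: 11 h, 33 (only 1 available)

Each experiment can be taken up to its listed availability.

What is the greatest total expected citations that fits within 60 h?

By expected citations per h: crystallography run 10.00, cryo-EM session 3.00, microarray batch 3.00 lead.
Taking the top-ratio experiments first gives 3×crystallography run + 2×cryo-EM session + XRD sweep for 268 (60 h).
The 26 h tied up in cryo-EM session and XRD sweep is better spent on HPLC run + microarray batch — total rises to 277 (59 h).
Every other selection either busts 60 h or exceeds an availability limit or fails to beat 277.

277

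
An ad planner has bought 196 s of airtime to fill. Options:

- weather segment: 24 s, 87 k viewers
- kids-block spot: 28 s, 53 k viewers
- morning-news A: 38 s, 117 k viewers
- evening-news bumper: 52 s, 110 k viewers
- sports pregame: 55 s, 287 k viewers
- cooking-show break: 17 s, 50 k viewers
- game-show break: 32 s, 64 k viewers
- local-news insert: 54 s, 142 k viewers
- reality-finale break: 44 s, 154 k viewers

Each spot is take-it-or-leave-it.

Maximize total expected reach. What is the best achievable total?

Greedy by ratio would take weather segment + morning-news A + sports pregame + cooking-show break + reality-finale break: 178 s used, total 695.
Replace morning-news A with local-news insert: the trade gains 25 net, giving 720 at 194 s.
That's the maximum — no swap from here does better than 720.

720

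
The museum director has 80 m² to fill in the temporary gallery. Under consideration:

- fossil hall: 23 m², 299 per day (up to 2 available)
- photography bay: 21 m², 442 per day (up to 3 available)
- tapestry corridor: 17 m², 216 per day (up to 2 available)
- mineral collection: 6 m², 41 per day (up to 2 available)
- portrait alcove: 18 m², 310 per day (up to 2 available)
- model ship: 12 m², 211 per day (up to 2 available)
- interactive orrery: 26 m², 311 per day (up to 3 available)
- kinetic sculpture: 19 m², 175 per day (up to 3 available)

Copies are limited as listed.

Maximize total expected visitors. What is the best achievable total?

A density-first pass picks 3×photography bay + model ship — 1537 at 75 m².
The 12 m² tied up in model ship is better spent on tapestry corridor — total rises to 1542 (80 m²).

1542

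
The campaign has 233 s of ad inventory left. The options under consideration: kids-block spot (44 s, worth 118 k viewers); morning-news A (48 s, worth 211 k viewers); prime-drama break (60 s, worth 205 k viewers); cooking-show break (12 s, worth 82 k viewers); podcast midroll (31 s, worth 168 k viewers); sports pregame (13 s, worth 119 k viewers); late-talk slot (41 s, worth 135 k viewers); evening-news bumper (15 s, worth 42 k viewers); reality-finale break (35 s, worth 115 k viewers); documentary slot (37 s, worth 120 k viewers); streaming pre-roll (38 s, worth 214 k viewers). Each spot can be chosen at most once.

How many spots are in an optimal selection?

8

Best achievable expected reach is 1086.
morning-news A + cooking-show break + podcast midroll + sports pregame + late-talk slot + evening-news bumper + reality-finale break + streaming pre-roll hits 1086 at 233 s.
Every optimal selection uses 8 spots.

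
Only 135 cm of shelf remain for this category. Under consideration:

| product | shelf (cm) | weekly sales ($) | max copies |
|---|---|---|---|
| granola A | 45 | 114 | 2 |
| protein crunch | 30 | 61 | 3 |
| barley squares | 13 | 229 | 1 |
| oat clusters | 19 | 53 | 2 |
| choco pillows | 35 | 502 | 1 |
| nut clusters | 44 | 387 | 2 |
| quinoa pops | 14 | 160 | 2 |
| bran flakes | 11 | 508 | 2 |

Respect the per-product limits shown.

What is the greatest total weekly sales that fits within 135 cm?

2294

Filling by ratio: barley squares + oat clusters + choco pillows + 2×quinoa pops + 2×bran flakes for 2120, with 18 cm left unused.
Dropping oat clusters and quinoa pops frees 33 cm; slotting in nut clusters (44 cm) lifts the total to 2294 at 128 cm.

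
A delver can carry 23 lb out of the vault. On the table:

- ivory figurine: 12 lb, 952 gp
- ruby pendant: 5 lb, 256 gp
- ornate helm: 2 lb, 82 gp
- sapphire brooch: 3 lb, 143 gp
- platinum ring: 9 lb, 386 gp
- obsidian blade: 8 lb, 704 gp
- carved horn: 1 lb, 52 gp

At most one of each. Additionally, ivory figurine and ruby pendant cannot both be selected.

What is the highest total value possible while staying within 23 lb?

1799

A density-first pass picks ivory figurine + ornate helm + obsidian blade + carved horn — 1790 at 23 lb.
The 3 lb tied up in ornate helm and carved horn is better spent on sapphire brooch — total rises to 1799 (23 lb).
Next best is ivory figurine + ornate helm + obsidian blade + carved horn at 1790 (23 lb) — short by 9.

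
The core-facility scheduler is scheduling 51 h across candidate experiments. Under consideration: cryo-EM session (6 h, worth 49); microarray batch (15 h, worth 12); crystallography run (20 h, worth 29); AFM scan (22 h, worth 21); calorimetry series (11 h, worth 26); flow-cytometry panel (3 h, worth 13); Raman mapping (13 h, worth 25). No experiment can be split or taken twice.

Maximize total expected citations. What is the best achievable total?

129

By expected citations per h: cryo-EM session 8.17, flow-cytometry panel 4.33, calorimetry series 2.36, Raman mapping 1.92 lead.
Taking the top-ratio experiments first gives cryo-EM session + microarray batch + calorimetry series + flow-cytometry panel + Raman mapping for 125 (48 h).
Dropping microarray batch and flow-cytometry panel frees 18 h; slotting in crystallography run (20 h) lifts the total to 129 at 50 h.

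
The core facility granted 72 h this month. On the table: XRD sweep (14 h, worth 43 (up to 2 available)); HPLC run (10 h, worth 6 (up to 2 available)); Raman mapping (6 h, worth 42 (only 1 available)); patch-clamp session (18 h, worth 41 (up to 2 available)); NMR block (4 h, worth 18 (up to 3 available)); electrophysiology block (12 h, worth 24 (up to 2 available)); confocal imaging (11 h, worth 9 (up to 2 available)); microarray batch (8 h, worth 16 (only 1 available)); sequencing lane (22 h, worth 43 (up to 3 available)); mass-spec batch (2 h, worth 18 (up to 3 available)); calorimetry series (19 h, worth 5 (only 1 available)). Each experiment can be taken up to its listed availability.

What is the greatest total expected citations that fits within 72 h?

The ratio ordering already packs tightly: 2×XRD sweep + Raman mapping + patch-clamp session + 3×NMR block + 3×mass-spec batch, 70 h, 277.
Nothing else within 72 h beats 277.

277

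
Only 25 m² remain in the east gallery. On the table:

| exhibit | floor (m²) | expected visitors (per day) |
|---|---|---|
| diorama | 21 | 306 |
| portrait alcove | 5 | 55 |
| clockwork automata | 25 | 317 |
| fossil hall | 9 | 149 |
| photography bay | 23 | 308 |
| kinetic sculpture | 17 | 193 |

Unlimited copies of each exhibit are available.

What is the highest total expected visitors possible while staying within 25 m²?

Best packing: portrait alcove + 2×fossil hall — 23 m², 353 total.
Every other selection either busts 25 m² or fails to beat 353.

353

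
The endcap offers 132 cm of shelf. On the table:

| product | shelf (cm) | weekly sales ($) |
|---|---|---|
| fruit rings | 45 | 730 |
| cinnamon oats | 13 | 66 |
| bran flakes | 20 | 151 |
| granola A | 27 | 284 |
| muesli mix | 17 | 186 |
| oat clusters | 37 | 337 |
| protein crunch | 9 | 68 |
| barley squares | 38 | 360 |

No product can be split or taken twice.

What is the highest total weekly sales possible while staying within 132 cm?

1560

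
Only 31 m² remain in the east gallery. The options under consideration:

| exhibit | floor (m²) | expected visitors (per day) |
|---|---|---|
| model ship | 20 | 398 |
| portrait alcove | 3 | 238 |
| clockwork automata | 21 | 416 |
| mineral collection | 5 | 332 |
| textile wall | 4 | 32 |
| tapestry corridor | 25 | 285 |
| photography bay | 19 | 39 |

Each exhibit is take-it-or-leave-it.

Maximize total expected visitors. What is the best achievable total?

986

Filling by ratio: model ship + portrait alcove + mineral collection for 968, with 3 m² left unused.
The 20 m² tied up in model ship is better spent on clockwork automata — total rises to 986 (29 m²).
Runner-up model ship + portrait alcove + mineral collection tops out at 968.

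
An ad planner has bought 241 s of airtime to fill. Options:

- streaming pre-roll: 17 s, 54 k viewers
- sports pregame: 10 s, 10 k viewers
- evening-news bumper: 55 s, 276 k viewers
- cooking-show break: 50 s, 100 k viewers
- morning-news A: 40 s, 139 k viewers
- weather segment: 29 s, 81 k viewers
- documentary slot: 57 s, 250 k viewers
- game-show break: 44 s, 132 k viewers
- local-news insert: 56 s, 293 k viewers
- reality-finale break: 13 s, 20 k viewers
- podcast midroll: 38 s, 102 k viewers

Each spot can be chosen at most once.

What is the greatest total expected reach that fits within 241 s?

Greedy by ratio would take streaming pre-roll + evening-news bumper + morning-news A + documentary slot + local-news insert + reality-finale break: 238 s used, total 1032.
Dropping streaming pre-roll and reality-finale break frees 30 s; slotting in weather segment (29 s) lifts the total to 1039 at 237 s.
An exhaustive check of the 2048 subsets confirms 1039.

1039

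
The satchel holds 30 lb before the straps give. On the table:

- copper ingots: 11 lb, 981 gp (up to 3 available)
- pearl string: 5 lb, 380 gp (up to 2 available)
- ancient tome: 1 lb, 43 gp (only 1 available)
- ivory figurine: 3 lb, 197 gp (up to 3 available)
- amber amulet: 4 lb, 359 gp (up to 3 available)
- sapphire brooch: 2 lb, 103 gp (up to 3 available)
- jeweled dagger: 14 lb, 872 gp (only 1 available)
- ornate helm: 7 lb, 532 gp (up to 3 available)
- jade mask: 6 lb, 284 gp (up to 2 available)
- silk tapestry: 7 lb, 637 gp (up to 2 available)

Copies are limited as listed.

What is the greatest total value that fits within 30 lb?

By value per lb: silk tapestry 91.00, amber amulet 89.75, copper ingots 89.18 lead.
A density-first pass picks ancient tome + ivory figurine + 3×amber amulet + 2×silk tapestry — 2591 at 30 lb.
Replace ancient tome and ivory figurine and silk tapestry with copper ingots: the trade gains 104 net, giving 2695 at 30 lb.
No other feasible combination exceeds 2695.

2695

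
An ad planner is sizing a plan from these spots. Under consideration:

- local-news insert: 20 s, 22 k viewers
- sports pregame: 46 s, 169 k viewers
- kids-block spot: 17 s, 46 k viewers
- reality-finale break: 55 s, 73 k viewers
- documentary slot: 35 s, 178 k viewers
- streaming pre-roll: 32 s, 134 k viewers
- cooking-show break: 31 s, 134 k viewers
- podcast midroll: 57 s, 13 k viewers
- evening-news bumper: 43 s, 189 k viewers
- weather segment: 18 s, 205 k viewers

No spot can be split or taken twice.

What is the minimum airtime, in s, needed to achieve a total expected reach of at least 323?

Look for the lowest-airtime combination reaching 323.
cooking-show break + weather segment: 339 expected reach at 49 s.
Below 49 s the best achievable stays under 323.

49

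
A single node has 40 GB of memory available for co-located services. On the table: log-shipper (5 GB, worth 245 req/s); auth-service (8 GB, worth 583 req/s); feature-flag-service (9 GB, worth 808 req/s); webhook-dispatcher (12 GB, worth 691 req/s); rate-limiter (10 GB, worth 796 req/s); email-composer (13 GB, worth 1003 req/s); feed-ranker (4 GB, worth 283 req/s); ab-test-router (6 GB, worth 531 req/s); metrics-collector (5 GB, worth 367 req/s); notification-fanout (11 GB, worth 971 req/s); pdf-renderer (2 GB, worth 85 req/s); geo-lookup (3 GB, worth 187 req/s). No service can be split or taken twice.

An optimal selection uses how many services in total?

Best achievable throughput is 3389.
One optimal bundle: feature-flag-service + rate-limiter + feed-ranker + ab-test-router + notification-fanout (40 GB).
Any selection reaching 3389 contains exactly 5 services.

5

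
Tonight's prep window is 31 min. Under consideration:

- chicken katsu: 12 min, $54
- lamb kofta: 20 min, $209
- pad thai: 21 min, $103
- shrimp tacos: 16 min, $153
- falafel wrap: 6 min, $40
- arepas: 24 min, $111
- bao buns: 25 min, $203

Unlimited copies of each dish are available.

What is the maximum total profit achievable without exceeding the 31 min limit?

Best packing: lamb kofta + falafel wrap — 26 min, 249 total.

249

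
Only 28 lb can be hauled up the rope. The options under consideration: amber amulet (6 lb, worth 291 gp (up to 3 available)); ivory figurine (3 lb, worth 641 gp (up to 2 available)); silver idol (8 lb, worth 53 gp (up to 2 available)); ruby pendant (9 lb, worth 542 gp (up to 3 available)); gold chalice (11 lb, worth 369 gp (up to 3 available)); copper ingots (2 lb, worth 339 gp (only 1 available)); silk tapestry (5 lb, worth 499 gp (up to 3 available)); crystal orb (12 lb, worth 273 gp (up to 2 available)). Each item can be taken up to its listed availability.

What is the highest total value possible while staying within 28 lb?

Filling by ratio: 2×ivory figurine + copper ingots + 3×silk tapestry for 3118, with 5 lb left unused.
The 5 lb tied up in silk tapestry is better spent on ruby pendant — total rises to 3161 (27 lb).
Nothing else within 28 lb beats 3161.

3161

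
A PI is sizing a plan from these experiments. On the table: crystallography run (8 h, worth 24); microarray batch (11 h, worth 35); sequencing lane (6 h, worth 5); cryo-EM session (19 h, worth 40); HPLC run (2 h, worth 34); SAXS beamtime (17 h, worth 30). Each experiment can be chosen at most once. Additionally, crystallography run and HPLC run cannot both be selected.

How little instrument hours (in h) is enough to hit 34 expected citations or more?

2

Need the lightest bundle worth ≥ 34.
HPLC run: 34 expected citations at 2 h.
Below 2 h the best achievable stays under 34.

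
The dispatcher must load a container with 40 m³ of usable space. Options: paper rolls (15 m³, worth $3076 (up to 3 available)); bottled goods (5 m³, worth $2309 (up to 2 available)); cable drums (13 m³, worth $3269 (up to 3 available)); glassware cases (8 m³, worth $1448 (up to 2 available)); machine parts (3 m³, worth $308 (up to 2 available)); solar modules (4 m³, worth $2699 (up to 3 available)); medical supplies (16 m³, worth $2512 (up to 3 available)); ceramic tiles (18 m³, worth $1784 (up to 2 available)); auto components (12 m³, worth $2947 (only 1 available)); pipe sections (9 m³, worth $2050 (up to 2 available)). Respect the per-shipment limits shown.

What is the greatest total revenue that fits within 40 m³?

16815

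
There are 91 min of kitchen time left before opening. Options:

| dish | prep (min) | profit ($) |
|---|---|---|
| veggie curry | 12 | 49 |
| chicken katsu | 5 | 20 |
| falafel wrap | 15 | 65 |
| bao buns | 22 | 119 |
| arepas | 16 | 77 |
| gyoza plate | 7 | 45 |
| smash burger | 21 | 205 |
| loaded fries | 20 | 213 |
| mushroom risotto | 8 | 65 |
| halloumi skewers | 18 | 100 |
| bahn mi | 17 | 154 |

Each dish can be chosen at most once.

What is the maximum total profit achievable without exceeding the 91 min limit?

782

The ratio ordering already packs tightly: gyoza plate + smash burger + loaded fries + mushroom risotto + halloumi skewers + bahn mi, 91 min, 782.
No other feasible combination exceeds 782.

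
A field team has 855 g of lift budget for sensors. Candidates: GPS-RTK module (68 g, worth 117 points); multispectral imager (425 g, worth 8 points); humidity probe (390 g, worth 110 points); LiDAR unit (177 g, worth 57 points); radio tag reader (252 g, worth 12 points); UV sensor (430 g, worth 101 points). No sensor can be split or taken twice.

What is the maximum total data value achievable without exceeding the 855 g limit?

284

Best packing: GPS-RTK module + humidity probe + LiDAR unit — 635 g, 284 total.
Next best is GPS-RTK module + LiDAR unit + UV sensor at 275 (675 g) — short by 9.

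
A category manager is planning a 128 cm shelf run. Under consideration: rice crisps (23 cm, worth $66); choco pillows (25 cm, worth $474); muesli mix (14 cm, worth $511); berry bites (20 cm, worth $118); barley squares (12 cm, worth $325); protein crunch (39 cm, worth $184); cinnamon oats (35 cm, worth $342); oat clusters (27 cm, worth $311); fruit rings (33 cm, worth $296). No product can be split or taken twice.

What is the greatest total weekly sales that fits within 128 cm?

Choco pillows + muesli mix + barley squares + cinnamon oats + oat clusters uses 113 of the 128 cm and totals 1963.

1963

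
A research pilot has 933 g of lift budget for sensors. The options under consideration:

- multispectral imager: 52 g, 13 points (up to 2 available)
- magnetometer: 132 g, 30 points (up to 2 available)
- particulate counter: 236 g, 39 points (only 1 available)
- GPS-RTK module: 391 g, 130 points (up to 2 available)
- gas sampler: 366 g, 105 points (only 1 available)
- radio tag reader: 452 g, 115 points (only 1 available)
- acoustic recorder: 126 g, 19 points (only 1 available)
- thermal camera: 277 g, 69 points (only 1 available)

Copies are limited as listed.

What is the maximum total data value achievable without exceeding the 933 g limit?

Ranking by ratio (data value/g): GPS-RTK module 0.33, gas sampler 0.29, radio tag reader 0.25.
The ratio heuristic lands on 2×multispectral imager + 2×GPS-RTK module (286) but leaves 47 g idle.
The 104 g tied up in 2×multispectral imager is better spent on magnetometer — total rises to 290 (914 g).
The spare 19 g is too small for any remaining sensor, and no exchange beats 290.

290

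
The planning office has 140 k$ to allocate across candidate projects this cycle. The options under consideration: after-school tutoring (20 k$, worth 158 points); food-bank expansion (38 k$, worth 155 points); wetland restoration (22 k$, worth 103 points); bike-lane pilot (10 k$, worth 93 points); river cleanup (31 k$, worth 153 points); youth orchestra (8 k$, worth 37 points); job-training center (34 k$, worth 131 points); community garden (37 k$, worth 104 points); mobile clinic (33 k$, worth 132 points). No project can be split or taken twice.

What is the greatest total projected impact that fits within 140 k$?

728

Taking the top-ratio projects first gives after-school tutoring + food-bank expansion + wetland restoration + bike-lane pilot + river cleanup + youth orchestra for 699 (129 k$).
The 22 k$ tied up in wetland restoration is better spent on mobile clinic — total rises to 728 (140 k$).
An exhaustive check of the 512 subsets confirms 728.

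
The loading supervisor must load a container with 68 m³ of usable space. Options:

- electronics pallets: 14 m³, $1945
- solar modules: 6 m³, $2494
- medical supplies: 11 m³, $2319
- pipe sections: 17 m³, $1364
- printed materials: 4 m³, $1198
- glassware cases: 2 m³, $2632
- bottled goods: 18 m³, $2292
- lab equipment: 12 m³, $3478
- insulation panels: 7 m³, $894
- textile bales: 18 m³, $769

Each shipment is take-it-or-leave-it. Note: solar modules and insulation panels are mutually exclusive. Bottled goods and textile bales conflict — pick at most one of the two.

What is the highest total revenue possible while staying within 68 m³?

Electronics pallets + solar modules + medical supplies + printed materials + glassware cases + bottled goods + lab equipment uses 67 of the 68 m³ and totals 16358.
Next best is electronics pallets + solar modules + medical supplies + pipe sections + printed materials + glassware cases + lab equipment at 15430 (66 m³) — short by 928.

16358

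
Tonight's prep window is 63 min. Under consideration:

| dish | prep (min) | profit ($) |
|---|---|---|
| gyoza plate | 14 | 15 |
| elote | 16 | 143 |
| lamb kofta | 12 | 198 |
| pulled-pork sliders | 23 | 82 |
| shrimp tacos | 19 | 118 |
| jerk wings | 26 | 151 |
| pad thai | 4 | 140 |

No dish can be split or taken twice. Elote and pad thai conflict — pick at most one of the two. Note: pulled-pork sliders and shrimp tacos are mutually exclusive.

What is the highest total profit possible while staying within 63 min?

607

Taking lamb kofta + shrimp tacos + jerk wings + pad thai: 61 min used, 607 in profit.
Runner-up gyoza plate + lamb kofta + jerk wings + pad thai tops out at 504.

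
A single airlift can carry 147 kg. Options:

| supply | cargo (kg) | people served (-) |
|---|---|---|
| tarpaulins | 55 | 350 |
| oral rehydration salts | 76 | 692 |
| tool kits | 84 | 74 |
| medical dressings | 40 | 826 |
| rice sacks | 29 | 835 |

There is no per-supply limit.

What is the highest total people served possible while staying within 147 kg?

By people served per kg: rice sacks 28.79, medical dressings 20.65, oral rehydration salts 9.11 lead.
Best packing: 5×rice sacks — 145 kg, 4175 total.
Nothing else within 147 kg beats 4175.

4175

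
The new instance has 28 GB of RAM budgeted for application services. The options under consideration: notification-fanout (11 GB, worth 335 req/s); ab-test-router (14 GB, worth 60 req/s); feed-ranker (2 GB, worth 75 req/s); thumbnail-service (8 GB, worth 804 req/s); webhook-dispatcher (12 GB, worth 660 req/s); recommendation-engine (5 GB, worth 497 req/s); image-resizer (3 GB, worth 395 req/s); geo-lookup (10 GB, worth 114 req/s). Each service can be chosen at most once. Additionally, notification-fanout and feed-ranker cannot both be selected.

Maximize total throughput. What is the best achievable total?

Thumbnail-service + webhook-dispatcher + recommendation-engine + image-resizer uses 28 of the 28 GB and totals 2356.

2356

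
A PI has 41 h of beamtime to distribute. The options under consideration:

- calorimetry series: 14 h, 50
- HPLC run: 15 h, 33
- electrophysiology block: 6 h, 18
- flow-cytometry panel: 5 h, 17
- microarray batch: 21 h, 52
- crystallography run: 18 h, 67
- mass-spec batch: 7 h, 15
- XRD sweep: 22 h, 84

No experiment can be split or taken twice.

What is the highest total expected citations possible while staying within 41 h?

Ranking by ratio (expected citations/h): XRD sweep 3.82, crystallography run 3.72, calorimetry series 3.57.
Taking calorimetry series + flow-cytometry panel + XRD sweep: 41 h used, 151 in expected citations.
Crystallography run + XRD sweep matches that 151 at 40 h; no feasible combination exceeds it.

151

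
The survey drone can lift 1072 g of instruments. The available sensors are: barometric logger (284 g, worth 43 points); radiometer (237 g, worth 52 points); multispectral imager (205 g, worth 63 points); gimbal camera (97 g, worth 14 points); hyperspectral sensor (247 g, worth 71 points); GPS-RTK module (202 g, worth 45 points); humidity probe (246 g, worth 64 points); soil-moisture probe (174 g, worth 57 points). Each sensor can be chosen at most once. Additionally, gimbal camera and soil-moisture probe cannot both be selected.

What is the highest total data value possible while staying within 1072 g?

Radiometer + multispectral imager + hyperspectral sensor + GPS-RTK module + soil-moisture probe uses 1065 of the 1072 g and totals 288.

288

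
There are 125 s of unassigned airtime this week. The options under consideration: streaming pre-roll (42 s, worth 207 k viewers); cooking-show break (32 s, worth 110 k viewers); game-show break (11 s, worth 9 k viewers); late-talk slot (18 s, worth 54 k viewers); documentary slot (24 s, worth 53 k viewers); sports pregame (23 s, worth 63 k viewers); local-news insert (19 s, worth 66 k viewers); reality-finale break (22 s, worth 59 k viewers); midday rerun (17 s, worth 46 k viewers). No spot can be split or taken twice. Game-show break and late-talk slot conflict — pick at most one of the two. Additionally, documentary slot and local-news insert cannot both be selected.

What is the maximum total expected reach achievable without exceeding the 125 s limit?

449

By expected reach per s: streaming pre-roll 4.93, local-news insert 3.47, cooking-show break 3.44, late-talk slot 3.00 lead.
Streaming pre-roll + late-talk slot + sports pregame + local-news insert + reality-finale break uses 124 of the 125 s and totals 449.
Next best is streaming pre-roll + cooking-show break + sports pregame + local-news insert at 446 (116 s) — short by 3.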